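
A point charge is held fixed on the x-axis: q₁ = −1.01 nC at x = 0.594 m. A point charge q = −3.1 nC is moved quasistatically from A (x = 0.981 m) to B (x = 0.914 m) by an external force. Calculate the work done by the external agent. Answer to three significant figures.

1.52×10⁻⁸ J

For quasistatic motion the external work equals the change in potential energy: W_ext = qΔV = q(V_B − V_A).
At A: distance to the source charge is 0.387 m; V_A = kq₁/r = -23.5 V.
At B: distance to the source charge is 0.320 m; V_B = kq₁/r = -28.4 V.
ΔV = V_B − V_A = -4.91 V.
W_ext = qΔV = (-3.10×10⁻⁹ C)(-4.91 V) = 1.52×10⁻⁸ J.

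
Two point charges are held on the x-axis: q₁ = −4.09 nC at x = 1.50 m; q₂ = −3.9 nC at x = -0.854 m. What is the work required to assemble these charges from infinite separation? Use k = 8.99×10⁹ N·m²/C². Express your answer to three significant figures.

The work to assemble the configuration equals its total potential energy, U = Σ kqᵢqⱼ/rᵢⱼ over all pairs.
Pair separations: r₁₂ = 2.35 m.
U = (6.09×10⁻⁸) = 6.09×10⁻⁸ J.

6.09×10⁻⁸ J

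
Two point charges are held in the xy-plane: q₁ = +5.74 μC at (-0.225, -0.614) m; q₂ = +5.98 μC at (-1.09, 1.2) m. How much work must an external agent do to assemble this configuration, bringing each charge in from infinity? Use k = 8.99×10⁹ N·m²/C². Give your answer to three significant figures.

The assembly work is the sum of pairwise potential energies, U = Σ_{i<j} kqᵢqⱼ/rᵢⱼ.
Pair separations: r₁₂ = 2.01 m.
U = (0.154) = 0.154 J.

0.154 J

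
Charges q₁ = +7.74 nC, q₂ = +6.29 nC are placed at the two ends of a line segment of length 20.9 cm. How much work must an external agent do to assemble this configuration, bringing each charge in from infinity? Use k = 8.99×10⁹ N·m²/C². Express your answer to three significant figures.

2.09×10⁻⁶ J

The assembly work is the sum of pairwise potential energies, U = Σ_{i<j} kqᵢqⱼ/rᵢⱼ.
The separation is r = 0.209 m.
U = (2.09×10⁻⁶) = 2.09×10⁻⁶ J.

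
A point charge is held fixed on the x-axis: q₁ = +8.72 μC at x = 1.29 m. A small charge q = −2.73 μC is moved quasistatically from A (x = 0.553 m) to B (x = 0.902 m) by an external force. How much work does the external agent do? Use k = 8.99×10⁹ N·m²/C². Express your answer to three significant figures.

For quasistatic motion the external work equals the change in potential energy: W_ext = qΔV = q(V_B − V_A).
At A: distance to the source charge is 0.737 m; V_A = kq₁/r = 1.06×10⁵ V.
At B: distance to the source charge is 0.388 m; V_B = kq₁/r = 2.02×10⁵ V.
ΔV = V_B − V_A = 9.57×10⁴ V.
W_ext = qΔV = (-2.73×10⁻⁶ C)(9.57×10⁴ V) = -0.261 J.

-0.261 J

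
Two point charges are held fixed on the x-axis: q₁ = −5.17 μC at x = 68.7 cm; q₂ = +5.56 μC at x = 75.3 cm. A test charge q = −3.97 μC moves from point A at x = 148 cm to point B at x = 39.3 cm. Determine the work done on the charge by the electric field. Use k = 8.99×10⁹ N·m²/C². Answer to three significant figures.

The work done by the electric force is W_field = −ΔU = −q(V_B − V_A) = q(V_A − V_B).
At A: distances to the source charges are 0.793 m, 0.727 m; V_A = Σ kqᵢ/rᵢ = 1.01×10⁴ V.
At B: distances to the source charges are 0.294 m, 0.360 m; V_B = Σ kqᵢ/rᵢ = -1.92×10⁴ V.
ΔV = V_B − V_A = -2.94×10⁴ V.
W_field = −qΔV = −(-3.97×10⁻⁶ C)(-2.94×10⁴ V) = -0.117 J.

-0.117 J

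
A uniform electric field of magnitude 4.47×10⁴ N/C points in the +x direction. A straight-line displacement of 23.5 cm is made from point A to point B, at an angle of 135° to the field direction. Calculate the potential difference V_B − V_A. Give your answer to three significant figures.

Only the component of displacement along E changes the potential: ΔV = −E·d·cosθ.
ΔV = −(4.47×10⁴ V/m)(0.235 m)cos135° = 7430 V.

7430 V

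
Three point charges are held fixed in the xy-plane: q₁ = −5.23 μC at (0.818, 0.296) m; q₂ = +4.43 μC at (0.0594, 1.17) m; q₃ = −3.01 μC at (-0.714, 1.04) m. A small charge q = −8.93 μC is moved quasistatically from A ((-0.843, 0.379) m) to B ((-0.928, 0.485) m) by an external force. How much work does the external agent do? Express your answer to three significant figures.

For quasistatic motion the external work equals the change in potential energy: W_ext = qΔV = q(V_B − V_A).
At A: distances to the source charges are 1.66 m, 1.20 m, 0.673 m; V_A = Σ kqᵢ/rᵢ = -3.53×10⁴ V.
At B: distances to the source charges are 1.76 m, 1.20 m, 0.595 m; V_B = Σ kqᵢ/rᵢ = -3.91×10⁴ V.
ΔV = V_B − V_A = -3860 V.
W_ext = qΔV = (-8.93×10⁻⁶ C)(-3860 V) = 0.0345 J.

0.0345 J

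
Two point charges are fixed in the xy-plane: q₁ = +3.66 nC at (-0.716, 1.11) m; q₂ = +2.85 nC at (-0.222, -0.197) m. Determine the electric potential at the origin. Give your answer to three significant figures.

111 V

Electric potential is a scalar, so the contributions from each charge add algebraically: V = Σ kqᵢ/rᵢ.
Distances from the field point to each charge: r₁ = 1.32 m, r₂ = 0.297 m.
V = k[(3.66×10⁻⁹)/(1.32) + (2.85×10⁻⁹)/(0.297)] = 111 V.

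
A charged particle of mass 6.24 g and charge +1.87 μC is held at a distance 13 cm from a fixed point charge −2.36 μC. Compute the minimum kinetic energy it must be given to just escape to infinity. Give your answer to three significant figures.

0.305 J

To just escape, total mechanical energy must reach zero at infinity: ½mv²_min + U = 0, so ½mv²_min = −U = |kQq|/r.
|U| = |kQq|/r = (8.99×10⁹ N·m²/C²)(2.36×10⁻⁶)(1.87×10⁻⁶)/(0.130) = 0.305 J.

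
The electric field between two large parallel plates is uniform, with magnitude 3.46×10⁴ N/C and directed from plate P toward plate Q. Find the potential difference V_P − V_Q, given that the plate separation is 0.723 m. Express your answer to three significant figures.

2.50×10⁴ V

In a uniform field, potential decreases in the direction of E: ΔV = −E·d for a displacement d parallel to E.
Going from Q to P is a displacement of 0.723 m opposite to the field, so V_P − V_Q = +Ed = 2.50×10⁴ V.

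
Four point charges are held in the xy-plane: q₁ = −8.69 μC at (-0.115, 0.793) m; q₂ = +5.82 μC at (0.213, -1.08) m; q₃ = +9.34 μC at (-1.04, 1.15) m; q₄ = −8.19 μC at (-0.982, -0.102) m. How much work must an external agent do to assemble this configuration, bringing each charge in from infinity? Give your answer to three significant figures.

The work to assemble the configuration equals its total potential energy, U = Σ kqᵢqⱼ/rᵢⱼ over all pairs.
Pair separations: r₁₂ = 1.90 m, r₁₃ = 0.992 m, r₁₄ = 1.25 m, r₂₃ = 2.56 m, r₂₄ = 1.54 m, r₃₄ = 1.25 m.
Summing all 6 pair terms gives U = -1.10 J.

-1.10 J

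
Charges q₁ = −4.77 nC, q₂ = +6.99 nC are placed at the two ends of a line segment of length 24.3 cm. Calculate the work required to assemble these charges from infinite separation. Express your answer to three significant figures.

-1.23×10⁻⁶ J

The assembly work is the sum of pairwise potential energies, U = Σ_{i<j} kqᵢqⱼ/rᵢⱼ.
The separation is r = 0.243 m.
U = (-1.23×10⁻⁶) = -1.23×10⁻⁶ J.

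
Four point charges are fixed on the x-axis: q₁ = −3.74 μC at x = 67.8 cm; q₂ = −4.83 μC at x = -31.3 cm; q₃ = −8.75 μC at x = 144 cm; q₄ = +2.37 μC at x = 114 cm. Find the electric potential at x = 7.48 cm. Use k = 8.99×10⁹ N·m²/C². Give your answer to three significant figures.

The total potential is the scalar sum of each charge's contribution, V = Σ kqᵢ/rᵢ.
Distances from the field point to each charge: r₁ = 0.603 m, r₂ = 0.388 m, r₃ = 1.37 m, r₄ = 1.07 m.
V = k[(-3.74×10⁻⁶)/(0.603) + (-4.83×10⁻⁶)/(0.388) + (-8.75×10⁻⁶)/(1.37) + (2.37×10⁻⁶)/(1.07)] = -2.05×10⁵ V.

-2.05×10⁵ V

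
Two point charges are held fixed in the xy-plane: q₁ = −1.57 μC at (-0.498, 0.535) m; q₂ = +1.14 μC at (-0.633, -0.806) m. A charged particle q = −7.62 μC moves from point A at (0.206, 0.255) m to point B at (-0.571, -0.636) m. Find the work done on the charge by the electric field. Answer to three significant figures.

The work done by the electric force is W_field = −ΔU = −q(V_B − V_A) = q(V_A − V_B).
At A: distances to the source charges are 0.758 m, 1.35 m; V_A = Σ kqᵢ/rᵢ = -1.11×10⁴ V.
At B: distances to the source charges are 1.17 m, 0.181 m; V_B = Σ kqᵢ/rᵢ = 4.46×10⁴ V.
ΔV = V_B − V_A = 5.57×10⁴ V.
W_field = −qΔV = −(-7.62×10⁻⁶ C)(5.57×10⁴ V) = 0.424 J.

0.424 J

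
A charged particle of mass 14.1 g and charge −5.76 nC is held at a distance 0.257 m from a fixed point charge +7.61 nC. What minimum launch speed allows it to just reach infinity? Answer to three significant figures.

0.0147 m/s

To just escape, total mechanical energy must reach zero at infinity: ½mv²_min + U = 0, so ½mv²_min = −U = |kQq|/r.
|U| = |kQq|/r = (8.99×10⁹ N·m²/C²)(7.61×10⁻⁹)(5.76×10⁻⁹)/(0.257) = 1.53×10⁻⁶ J.
v_min = √(2|U|/m) = √(2·1.53×10⁻⁶/0.0141) = 0.0147 m/s.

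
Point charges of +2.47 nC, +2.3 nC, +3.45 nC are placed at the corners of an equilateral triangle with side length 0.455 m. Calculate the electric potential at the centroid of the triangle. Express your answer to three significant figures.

281 V

The total potential is the scalar sum of each charge's contribution, V = Σ kqᵢ/rᵢ.
The distance from each vertex to the centroid is a/√3 = 0.263 m.
V = k[(2.47×10⁻⁹)/(0.263) + (2.30×10⁻⁹)/(0.263) + (3.45×10⁻⁹)/(0.263)] = 281 V.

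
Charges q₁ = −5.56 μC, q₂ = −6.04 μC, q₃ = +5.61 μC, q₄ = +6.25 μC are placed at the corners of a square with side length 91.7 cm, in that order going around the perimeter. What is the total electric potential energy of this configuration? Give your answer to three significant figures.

-0.478 J

The assembly work is the sum of pairwise potential energies, U = Σ_{i<j} kqᵢqⱼ/rᵢⱼ.
The four side pairs have separation 0.917 m and the two diagonal pairs 1.30 m.
Summing all 6 pair terms gives U = -0.478 J.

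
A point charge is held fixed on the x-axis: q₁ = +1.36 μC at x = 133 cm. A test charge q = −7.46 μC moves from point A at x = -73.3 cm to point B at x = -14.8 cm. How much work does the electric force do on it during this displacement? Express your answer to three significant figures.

The work done by the electric force is W_field = −ΔU = −q(V_B − V_A) = q(V_A − V_B).
At A: distance to the source charge is 2.06 m; V_A = kq₁/r = 5930 V.
At B: distance to the source charge is 1.48 m; V_B = kq₁/r = 8270 V.
ΔV = V_B − V_A = 2350 V.
W_field = −qΔV = −(-7.46×10⁻⁶ C)(2350 V) = 0.0175 J.

0.0175 J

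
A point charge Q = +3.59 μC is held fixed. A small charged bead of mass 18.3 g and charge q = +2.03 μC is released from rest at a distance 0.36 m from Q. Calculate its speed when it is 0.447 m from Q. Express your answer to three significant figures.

Only the electrostatic force acts, so mechanical energy is conserved: ½mv² = U₁ − U₂ = kQq(1/r₁ − 1/r₂).
U₁ − U₂ = (8.99×10⁹ N·m²/C²)(3.59×10⁻⁶ C)(2.03×10⁻⁶ C)(1/0.360 − 1/0.447) = 0.0354 J.
v = √(2·0.0354/0.0183) = 1.97 m/s.

1.97 m/s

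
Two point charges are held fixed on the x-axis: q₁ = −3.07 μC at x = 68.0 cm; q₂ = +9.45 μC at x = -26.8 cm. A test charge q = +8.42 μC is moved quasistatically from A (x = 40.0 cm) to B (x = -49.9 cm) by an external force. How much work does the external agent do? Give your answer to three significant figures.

For quasistatic motion the external work equals the change in potential energy: W_ext = qΔV = q(V_B − V_A).
At A: distances to the source charges are 0.280 m, 0.668 m; V_A = Σ kqᵢ/rᵢ = 2.86×10⁴ V.
At B: distances to the source charges are 1.18 m, 0.231 m; V_B = Σ kqᵢ/rᵢ = 3.44×10⁵ V.
ΔV = V_B − V_A = 3.16×10⁵ V.
W_ext = qΔV = (8.42×10⁻⁶ C)(3.16×10⁵ V) = 2.66 J.

2.66 J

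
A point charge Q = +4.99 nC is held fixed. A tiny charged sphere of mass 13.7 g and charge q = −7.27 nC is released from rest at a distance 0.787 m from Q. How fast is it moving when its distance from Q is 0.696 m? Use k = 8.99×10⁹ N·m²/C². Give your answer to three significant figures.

2.81×10⁻³ m/s

Only the electrostatic force acts, so mechanical energy is conserved: ½mv² = U₁ − U₂ = kQq(1/r₁ − 1/r₂).
U₁ − U₂ = (8.99×10⁹ N·m²/C²)(4.99×10⁻⁹ C)(-7.27×10⁻⁹ C)(1/0.787 − 1/0.696) = 5.42×10⁻⁸ J.
v = √(2·5.42×10⁻⁸/0.0137) = 2.81×10⁻³ m/s.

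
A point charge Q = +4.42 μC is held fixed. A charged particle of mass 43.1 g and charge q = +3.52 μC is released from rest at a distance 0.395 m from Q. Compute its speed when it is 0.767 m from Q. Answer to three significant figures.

Only the electrostatic force acts, so mechanical energy is conserved: ½mv² = U₁ − U₂ = kQq(1/r₁ − 1/r₂).
U₁ − U₂ = (8.99×10⁹ N·m²/C²)(4.42×10⁻⁶ C)(3.52×10⁻⁶ C)(1/0.395 − 1/0.767) = 0.172 J.
v = √(2·0.172/0.0431) = 2.82 m/s.

2.82 m/s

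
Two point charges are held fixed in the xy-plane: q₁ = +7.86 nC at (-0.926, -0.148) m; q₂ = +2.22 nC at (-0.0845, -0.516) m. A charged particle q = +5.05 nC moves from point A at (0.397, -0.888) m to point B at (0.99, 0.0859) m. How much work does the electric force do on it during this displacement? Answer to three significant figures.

1.34×10⁻⁷ J

The work done by the electric force is W_field = −ΔU = −q(V_B − V_A) = q(V_A − V_B).
At A: distances to the source charges are 1.52 m, 0.608 m; V_A = Σ kqᵢ/rᵢ = 79.4 V.
At B: distances to the source charges are 1.93 m, 1.23 m; V_B = Σ kqᵢ/rᵢ = 52.8 V.
ΔV = V_B − V_A = -26.6 V.
W_field = −qΔV = −(5.05×10⁻⁹ C)(-26.6 V) = 1.34×10⁻⁷ J.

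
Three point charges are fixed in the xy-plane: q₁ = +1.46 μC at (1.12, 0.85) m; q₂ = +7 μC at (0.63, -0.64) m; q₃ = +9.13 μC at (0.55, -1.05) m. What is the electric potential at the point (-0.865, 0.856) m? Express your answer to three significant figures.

7.09×10⁴ V

Electric potential is a scalar, so the contributions from each charge add algebraically: V = Σ kqᵢ/rᵢ.
Distances from the field point to each charge: r₁ = 1.99 m, r₂ = 2.11 m, r₃ = 2.37 m.
V = k[(1.46×10⁻⁶)/(1.99) + (7.00×10⁻⁶)/(2.11) + (9.13×10⁻⁶)/(2.37)] = 7.09×10⁴ V.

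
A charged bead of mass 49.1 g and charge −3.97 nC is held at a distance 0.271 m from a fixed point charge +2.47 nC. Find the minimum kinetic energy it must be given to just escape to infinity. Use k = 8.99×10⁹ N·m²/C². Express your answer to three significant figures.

To just escape, total mechanical energy must reach zero at infinity: ½mv²_min + U = 0, so ½mv²_min = −U = |kQq|/r.
|U| = |kQq|/r = (8.99×10⁹ N·m²/C²)(2.47×10⁻⁹)(3.97×10⁻⁹)/(0.271) = 3.25×10⁻⁷ J.

3.25×10⁻⁷ J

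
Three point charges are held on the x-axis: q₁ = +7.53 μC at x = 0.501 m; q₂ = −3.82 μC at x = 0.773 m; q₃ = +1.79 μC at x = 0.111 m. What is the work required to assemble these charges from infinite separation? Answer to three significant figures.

-0.733 J

The work to assemble the configuration equals its total potential energy, U = Σ kqᵢqⱼ/rᵢⱼ over all pairs.
Pair separations: r₁₂ = 0.272 m, r₁₃ = 0.390 m, r₂₃ = 0.662 m.
U = (-0.951) + (0.311) + (-0.0929) = -0.733 J.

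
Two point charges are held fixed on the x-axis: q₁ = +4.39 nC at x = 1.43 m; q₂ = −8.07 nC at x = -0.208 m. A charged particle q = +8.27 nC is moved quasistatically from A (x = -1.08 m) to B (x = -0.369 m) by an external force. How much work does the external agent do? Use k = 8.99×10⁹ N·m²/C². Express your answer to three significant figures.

For quasistatic motion the external work equals the change in potential energy: W_ext = qΔV = q(V_B − V_A).
At A: distances to the source charges are 2.51 m, 0.872 m; V_A = Σ kqᵢ/rᵢ = -67.5 V.
At B: distances to the source charges are 1.80 m, 0.161 m; V_B = Σ kqᵢ/rᵢ = -429 V.
ΔV = V_B − V_A = -361 V.
W_ext = qΔV = (8.27×10⁻⁹ C)(-361 V) = -2.99×10⁻⁶ J.

-2.99×10⁻⁶ J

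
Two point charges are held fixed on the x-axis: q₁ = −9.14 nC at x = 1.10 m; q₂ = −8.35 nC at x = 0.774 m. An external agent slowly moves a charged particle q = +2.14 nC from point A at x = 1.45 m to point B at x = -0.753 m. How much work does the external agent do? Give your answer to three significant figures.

5.40×10⁻⁷ J

For quasistatic motion the external work equals the change in potential energy: W_ext = qΔV = q(V_B − V_A).
At A: distances to the source charges are 0.350 m, 0.676 m; V_A = Σ kqᵢ/rᵢ = -346 V.
At B: distances to the source charges are 1.85 m, 1.53 m; V_B = Σ kqᵢ/rᵢ = -93.5 V.
ΔV = V_B − V_A = 252 V.
W_ext = qΔV = (2.14×10⁻⁹ C)(252 V) = 5.40×10⁻⁷ J.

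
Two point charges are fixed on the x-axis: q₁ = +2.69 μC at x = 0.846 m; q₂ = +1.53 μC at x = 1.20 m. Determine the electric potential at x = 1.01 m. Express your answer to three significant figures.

The total potential is the scalar sum of each charge's contribution, V = Σ kqᵢ/rᵢ.
Distances from the field point to each charge: r₁ = 0.164 m, r₂ = 0.190 m.
V = k[(2.69×10⁻⁶)/(0.164) + (1.53×10⁻⁶)/(0.190)] = 2.20×10⁵ V.

2.20×10⁵ V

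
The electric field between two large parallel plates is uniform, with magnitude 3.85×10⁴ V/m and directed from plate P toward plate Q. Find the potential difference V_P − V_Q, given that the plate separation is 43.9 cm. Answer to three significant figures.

1.69×10⁴ V

In a uniform field, potential decreases in the direction of E: ΔV = −E·d for a displacement d parallel to E.
Going from Q to P is a displacement of 43.9 cm opposite to the field, so V_P − V_Q = +Ed = 1.69×10⁴ V.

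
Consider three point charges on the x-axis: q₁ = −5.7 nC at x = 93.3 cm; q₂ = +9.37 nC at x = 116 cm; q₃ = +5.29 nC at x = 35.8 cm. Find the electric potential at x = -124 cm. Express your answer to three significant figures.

The total potential is the scalar sum of each charge's contribution, V = Σ kqᵢ/rᵢ.
Distances from the field point to each charge: r₁ = 2.17 m, r₂ = 2.40 m, r₃ = 1.60 m.
V = k[(-5.70×10⁻⁹)/(2.17) + (9.37×10⁻⁹)/(2.40) + (5.29×10⁻⁹)/(1.60)] = 41.3 V.

41.3 V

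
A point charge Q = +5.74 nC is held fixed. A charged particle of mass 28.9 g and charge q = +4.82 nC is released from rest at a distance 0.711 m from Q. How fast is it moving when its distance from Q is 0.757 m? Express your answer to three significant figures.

1.21×10⁻³ m/s

Only the electrostatic force acts, so mechanical energy is conserved: ½mv² = U₁ − U₂ = kQq(1/r₁ − 1/r₂).
U₁ − U₂ = (8.99×10⁹ N·m²/C²)(5.74×10⁻⁹ C)(4.82×10⁻⁹ C)(1/0.711 − 1/0.757) = 2.13×10⁻⁸ J.
v = √(2·2.13×10⁻⁸/0.0289) = 1.21×10⁻³ m/s.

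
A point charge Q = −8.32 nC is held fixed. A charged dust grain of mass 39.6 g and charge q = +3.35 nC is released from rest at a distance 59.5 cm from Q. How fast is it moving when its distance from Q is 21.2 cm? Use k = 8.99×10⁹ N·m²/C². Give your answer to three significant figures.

6.20×10⁻³ m/s

Only the electrostatic force acts, so mechanical energy is conserved: ½mv² = U₁ − U₂ = kQq(1/r₁ − 1/r₂).
U₁ − U₂ = (8.99×10⁹ N·m²/C²)(-8.32×10⁻⁹ C)(3.35×10⁻⁹ C)(1/0.595 − 1/0.212) = 7.61×10⁻⁷ J.
v = √(2·7.61×10⁻⁷/0.0396) = 6.20×10⁻³ m/s.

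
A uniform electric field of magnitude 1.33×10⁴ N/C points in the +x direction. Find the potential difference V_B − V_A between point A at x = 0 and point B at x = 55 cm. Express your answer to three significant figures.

In a uniform field, potential decreases in the direction of E: V_B − V_A = −E·Δx.
V_B − V_A = −(1.33×10⁴ V/m)(0.550 m) = -7320 V.

-7320 V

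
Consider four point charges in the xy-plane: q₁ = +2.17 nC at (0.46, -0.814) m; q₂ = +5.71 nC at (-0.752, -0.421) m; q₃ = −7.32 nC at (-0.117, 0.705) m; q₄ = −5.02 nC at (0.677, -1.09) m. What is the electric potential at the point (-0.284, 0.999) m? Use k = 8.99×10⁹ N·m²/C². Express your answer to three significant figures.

Electric potential is a scalar, so the contributions from each charge add algebraically: V = Σ kqᵢ/rᵢ.
Distances from the field point to each charge: r₁ = 1.96 m, r₂ = 1.50 m, r₃ = 0.338 m, r₄ = 2.30 m.
V = k[(2.17×10⁻⁹)/(1.96) + (5.71×10⁻⁹)/(1.50) + (-7.32×10⁻⁹)/(0.338) + (-5.02×10⁻⁹)/(2.30)] = -170 V.

-170 V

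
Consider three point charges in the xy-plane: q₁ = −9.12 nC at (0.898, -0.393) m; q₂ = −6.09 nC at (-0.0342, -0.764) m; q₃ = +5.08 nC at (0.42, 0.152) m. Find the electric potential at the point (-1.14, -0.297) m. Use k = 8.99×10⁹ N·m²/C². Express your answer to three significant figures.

Electric potential is a scalar, so the contributions from each charge add algebraically: V = Σ kqᵢ/rᵢ.
Distances from the field point to each charge: r₁ = 2.04 m, r₂ = 1.20 m, r₃ = 1.62 m.
V = k[(-9.12×10⁻⁹)/(2.04) + (-6.09×10⁻⁹)/(1.20) + (5.08×10⁻⁹)/(1.62)] = -57.7 V.

-57.7 V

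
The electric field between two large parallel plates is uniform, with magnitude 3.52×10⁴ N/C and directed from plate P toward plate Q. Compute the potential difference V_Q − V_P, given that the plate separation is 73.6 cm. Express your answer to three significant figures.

In a uniform field, potential decreases in the direction of E: ΔV = −E·d for a displacement d parallel to E.
Going from P to Q is a displacement of 73.6 cm along the field, so V_Q − V_P = −Ed = -2.59×10⁴ V.

-2.59×10⁴ V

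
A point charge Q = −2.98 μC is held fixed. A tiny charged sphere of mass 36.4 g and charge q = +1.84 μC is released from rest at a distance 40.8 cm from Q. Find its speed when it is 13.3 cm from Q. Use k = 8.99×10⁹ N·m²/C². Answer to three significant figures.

3.70 m/s

Only the electrostatic force acts, so mechanical energy is conserved: ½mv² = U₁ − U₂ = kQq(1/r₁ − 1/r₂).
U₁ − U₂ = (8.99×10⁹ N·m²/C²)(-2.98×10⁻⁶ C)(1.84×10⁻⁶ C)(1/0.408 − 1/0.133) = 0.250 J.
v = √(2·0.250/0.0364) = 3.70 m/s.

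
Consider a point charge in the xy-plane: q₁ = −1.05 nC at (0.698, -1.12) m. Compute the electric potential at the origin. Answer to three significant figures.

Electric potential is a scalar, so the contributions from each charge add algebraically: V = Σ kqᵢ/rᵢ.
Distances from the field point to each charge: r₁ = 1.32 m.
V = k[(-1.05×10⁻⁹)/(1.32)] = -7.15 V.

-7.15 V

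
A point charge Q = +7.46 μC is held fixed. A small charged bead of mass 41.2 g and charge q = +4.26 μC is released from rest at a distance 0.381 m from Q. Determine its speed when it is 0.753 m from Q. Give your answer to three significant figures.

Only the electrostatic force acts, so mechanical energy is conserved: ½mv² = U₁ − U₂ = kQq(1/r₁ − 1/r₂).
U₁ − U₂ = (8.99×10⁹ N·m²/C²)(7.46×10⁻⁶ C)(4.26×10⁻⁶ C)(1/0.381 − 1/0.753) = 0.370 J.
v = √(2·0.370/0.0412) = 4.24 m/s.

4.24 m/s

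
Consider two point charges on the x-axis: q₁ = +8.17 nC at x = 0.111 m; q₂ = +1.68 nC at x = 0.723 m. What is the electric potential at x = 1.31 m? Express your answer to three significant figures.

87.0 V

The total potential is the scalar sum of each charge's contribution, V = Σ kqᵢ/rᵢ.
Distances from the field point to each charge: r₁ = 1.20 m, r₂ = 0.587 m.
V = k[(8.17×10⁻⁹)/(1.20) + (1.68×10⁻⁹)/(0.587)] = 87.0 V.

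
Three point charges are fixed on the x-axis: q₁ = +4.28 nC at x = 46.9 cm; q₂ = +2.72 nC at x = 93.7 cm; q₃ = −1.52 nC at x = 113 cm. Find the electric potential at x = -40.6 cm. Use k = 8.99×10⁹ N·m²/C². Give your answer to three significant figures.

53.3 V

Electric potential is a scalar, so the contributions from each charge add algebraically: V = Σ kqᵢ/rᵢ.
Distances from the field point to each charge: r₁ = 0.875 m, r₂ = 1.34 m, r₃ = 1.54 m.
V = k[(4.28×10⁻⁹)/(0.875) + (2.72×10⁻⁹)/(1.34) + (-1.52×10⁻⁹)/(1.54)] = 53.3 V.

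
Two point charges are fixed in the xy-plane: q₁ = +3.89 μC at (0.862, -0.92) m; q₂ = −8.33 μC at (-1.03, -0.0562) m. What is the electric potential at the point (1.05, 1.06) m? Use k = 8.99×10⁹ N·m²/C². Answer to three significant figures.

-1.41×10⁴ V

Electric potential is a scalar, so the contributions from each charge add algebraically: V = Σ kqᵢ/rᵢ.
Distances from the field point to each charge: r₁ = 1.99 m, r₂ = 2.36 m.
V = k[(3.89×10⁻⁶)/(1.99) + (-8.33×10⁻⁶)/(2.36)] = -1.41×10⁴ V.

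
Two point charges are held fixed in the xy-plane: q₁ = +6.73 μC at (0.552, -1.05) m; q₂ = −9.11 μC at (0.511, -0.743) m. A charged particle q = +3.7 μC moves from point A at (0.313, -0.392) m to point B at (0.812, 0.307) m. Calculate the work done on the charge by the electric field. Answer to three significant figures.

The work done by the electric force is W_field = −ΔU = −q(V_B − V_A) = q(V_A − V_B).
At A: distances to the source charges are 0.700 m, 0.403 m; V_A = Σ kqᵢ/rᵢ = -1.17×10⁵ V.
At B: distances to the source charges are 1.38 m, 1.09 m; V_B = Σ kqᵢ/rᵢ = -3.12×10⁴ V.
ΔV = V_B − V_A = 8.56×10⁴ V.
W_field = −qΔV = −(3.70×10⁻⁶ C)(8.56×10⁴ V) = -0.317 J.

-0.317 J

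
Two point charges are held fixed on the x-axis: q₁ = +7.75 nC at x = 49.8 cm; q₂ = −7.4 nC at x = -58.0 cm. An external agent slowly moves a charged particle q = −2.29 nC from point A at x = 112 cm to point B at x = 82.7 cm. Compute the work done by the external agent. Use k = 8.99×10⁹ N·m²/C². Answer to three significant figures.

For quasistatic motion the external work equals the change in potential energy: W_ext = qΔV = q(V_B − V_A).
At A: distances to the source charges are 0.622 m, 1.70 m; V_A = Σ kqᵢ/rᵢ = 72.9 V.
At B: distances to the source charges are 0.329 m, 1.41 m; V_B = Σ kqᵢ/rᵢ = 164 V.
ΔV = V_B − V_A = 91.6 V.
W_ext = qΔV = (-2.29×10⁻⁹ C)(91.6 V) = -2.10×10⁻⁷ J.

-2.10×10⁻⁷ J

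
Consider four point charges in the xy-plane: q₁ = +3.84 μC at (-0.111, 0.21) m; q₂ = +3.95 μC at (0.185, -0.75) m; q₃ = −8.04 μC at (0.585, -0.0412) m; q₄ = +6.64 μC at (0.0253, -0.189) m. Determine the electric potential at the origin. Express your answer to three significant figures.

The total potential is the scalar sum of each charge's contribution, V = Σ kqᵢ/rᵢ.
Distances from the field point to each charge: r₁ = 0.238 m, r₂ = 0.772 m, r₃ = 0.586 m, r₄ = 0.191 m.
V = k[(3.84×10⁻⁶)/(0.238) + (3.95×10⁻⁶)/(0.772) + (-8.04×10⁻⁶)/(0.586) + (6.64×10⁻⁶)/(0.191)] = 3.81×10⁵ V.

3.81×10⁵ V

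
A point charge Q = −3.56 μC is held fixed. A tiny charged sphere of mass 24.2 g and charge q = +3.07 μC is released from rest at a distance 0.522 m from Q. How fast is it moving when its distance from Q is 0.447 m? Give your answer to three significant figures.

Only the electrostatic force acts, so mechanical energy is conserved: ½mv² = U₁ − U₂ = kQq(1/r₁ − 1/r₂).
U₁ − U₂ = (8.99×10⁹ N·m²/C²)(-3.56×10⁻⁶ C)(3.07×10⁻⁶ C)(1/0.522 − 1/0.447) = 0.0316 J.
v = √(2·0.0316/0.0242) = 1.62 m/s.

1.62 m/s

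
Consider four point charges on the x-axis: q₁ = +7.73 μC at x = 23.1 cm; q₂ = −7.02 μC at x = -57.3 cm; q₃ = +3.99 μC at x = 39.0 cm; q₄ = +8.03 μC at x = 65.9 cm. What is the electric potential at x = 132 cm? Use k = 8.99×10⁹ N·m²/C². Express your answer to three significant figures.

1.78×10⁵ V

Electric potential is a scalar, so the contributions from each charge add algebraically: V = Σ kqᵢ/rᵢ.
Distances from the field point to each charge: r₁ = 1.09 m, r₂ = 1.89 m, r₃ = 0.930 m, r₄ = 0.661 m.
V = k[(7.73×10⁻⁶)/(1.09) + (-7.02×10⁻⁶)/(1.89) + (3.99×10⁻⁶)/(0.930) + (8.03×10⁻⁶)/(0.661)] = 1.78×10⁵ V.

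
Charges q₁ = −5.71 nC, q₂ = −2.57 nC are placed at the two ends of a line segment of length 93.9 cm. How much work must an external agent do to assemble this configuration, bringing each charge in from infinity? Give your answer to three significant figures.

The work to assemble the configuration equals its total potential energy, U = Σ kqᵢqⱼ/rᵢⱼ over all pairs.
The separation is r = 0.939 m.
U = (1.40×10⁻⁷) = 1.40×10⁻⁷ J.

1.40×10⁻⁷ J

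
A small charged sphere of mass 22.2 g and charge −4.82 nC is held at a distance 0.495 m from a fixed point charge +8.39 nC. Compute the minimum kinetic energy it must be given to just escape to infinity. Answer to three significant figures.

7.34×10⁻⁷ J

To just escape, total mechanical energy must reach zero at infinity: ½mv²_min + U = 0, so ½mv²_min = −U = |kQq|/r.
|U| = |kQq|/r = (8.99×10⁹ N·m²/C²)(8.39×10⁻⁹)(4.82×10⁻⁹)/(0.495) = 7.34×10⁻⁷ J.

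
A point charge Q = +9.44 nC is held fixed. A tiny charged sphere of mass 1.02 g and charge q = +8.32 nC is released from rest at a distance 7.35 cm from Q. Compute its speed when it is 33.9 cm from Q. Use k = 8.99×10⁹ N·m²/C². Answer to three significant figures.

Only the electrostatic force acts, so mechanical energy is conserved: ½mv² = U₁ − U₂ = kQq(1/r₁ − 1/r₂).
U₁ − U₂ = (8.99×10⁹ N·m²/C²)(9.44×10⁻⁹ C)(8.32×10⁻⁹ C)(1/0.0735 − 1/0.339) = 7.52×10⁻⁶ J.
v = √(2·7.52×10⁻⁶/1.02×10⁻³) = 0.121 m/s.

0.121 m/s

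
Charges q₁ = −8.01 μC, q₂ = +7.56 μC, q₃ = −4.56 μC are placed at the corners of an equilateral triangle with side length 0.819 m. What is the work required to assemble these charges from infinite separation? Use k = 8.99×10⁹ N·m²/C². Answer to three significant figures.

The assembly work is the sum of pairwise potential energies, U = Σ_{i<j} kqᵢqⱼ/rᵢⱼ.
All three pair separations equal the side length, 0.819 m.
U = (-0.665) + (0.401) + (-0.378) = -0.642 J.

-0.642 J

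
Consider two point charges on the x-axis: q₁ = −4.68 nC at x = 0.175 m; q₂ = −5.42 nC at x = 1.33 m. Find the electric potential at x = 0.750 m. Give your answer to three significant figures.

The total potential is the scalar sum of each charge's contribution, V = Σ kqᵢ/rᵢ.
Distances from the field point to each charge: r₁ = 0.575 m, r₂ = 0.580 m.
V = k[(-4.68×10⁻⁹)/(0.575) + (-5.42×10⁻⁹)/(0.580)] = -157 V.

-157 V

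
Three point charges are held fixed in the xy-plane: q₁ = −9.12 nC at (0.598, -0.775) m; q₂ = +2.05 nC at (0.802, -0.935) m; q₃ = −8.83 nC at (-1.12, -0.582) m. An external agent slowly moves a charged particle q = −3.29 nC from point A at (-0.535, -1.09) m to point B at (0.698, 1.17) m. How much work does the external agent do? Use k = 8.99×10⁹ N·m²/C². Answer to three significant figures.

-3.08×10⁻⁷ J

For quasistatic motion the external work equals the change in potential energy: W_ext = qΔV = q(V_B − V_A).
At A: distances to the source charges are 1.18 m, 1.35 m, 0.775 m; V_A = Σ kqᵢ/rᵢ = -158 V.
At B: distances to the source charges are 1.95 m, 2.11 m, 2.52 m; V_B = Σ kqᵢ/rᵢ = -64.8 V.
ΔV = V_B − V_A = 93.7 V.
W_ext = qΔV = (-3.29×10⁻⁹ C)(93.7 V) = -3.08×10⁻⁷ J.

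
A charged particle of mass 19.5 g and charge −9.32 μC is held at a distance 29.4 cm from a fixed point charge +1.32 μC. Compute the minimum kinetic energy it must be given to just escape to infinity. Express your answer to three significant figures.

0.376 J

To just escape, total mechanical energy must reach zero at infinity: ½mv²_min + U = 0, so ½mv²_min = −U = |kQq|/r.
|U| = |kQq|/r = (8.99×10⁹ N·m²/C²)(1.32×10⁻⁶)(9.32×10⁻⁶)/(0.294) = 0.376 J.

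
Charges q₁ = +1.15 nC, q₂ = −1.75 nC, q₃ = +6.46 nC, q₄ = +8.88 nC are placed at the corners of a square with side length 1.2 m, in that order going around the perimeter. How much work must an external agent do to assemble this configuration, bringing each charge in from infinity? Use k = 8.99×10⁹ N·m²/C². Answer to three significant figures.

3.64×10⁻⁷ J

The work to assemble the configuration equals its total potential energy, U = Σ kqᵢqⱼ/rᵢⱼ over all pairs.
The four side pairs have separation 1.20 m and the two diagonal pairs 1.70 m.
Summing all 6 pair terms gives U = 3.64×10⁻⁷ J.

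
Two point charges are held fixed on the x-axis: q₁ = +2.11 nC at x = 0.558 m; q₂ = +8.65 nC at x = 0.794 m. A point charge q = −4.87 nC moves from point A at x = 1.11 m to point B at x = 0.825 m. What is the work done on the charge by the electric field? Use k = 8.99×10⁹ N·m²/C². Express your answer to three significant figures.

The work done by the electric force is W_field = −ΔU = −q(V_B − V_A) = q(V_A − V_B).
At A: distances to the source charges are 0.552 m, 0.316 m; V_A = Σ kqᵢ/rᵢ = 280 V.
At B: distances to the source charges are 0.267 m, 0.0310 m; V_B = Σ kqᵢ/rᵢ = 2580 V.
ΔV = V_B − V_A = 2300 V.
W_field = −qΔV = −(-4.87×10⁻⁹ C)(2300 V) = 1.12×10⁻⁵ J.

1.12×10⁻⁵ J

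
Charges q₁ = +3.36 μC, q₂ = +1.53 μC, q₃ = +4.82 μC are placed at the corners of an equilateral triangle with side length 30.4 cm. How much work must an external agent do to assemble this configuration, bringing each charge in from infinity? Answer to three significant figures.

The work to assemble the configuration equals its total potential energy, U = Σ kqᵢqⱼ/rᵢⱼ over all pairs.
All three pair separations equal the side length, 0.304 m.
U = (0.152) + (0.479) + (0.218) = 0.849 J.

0.849 J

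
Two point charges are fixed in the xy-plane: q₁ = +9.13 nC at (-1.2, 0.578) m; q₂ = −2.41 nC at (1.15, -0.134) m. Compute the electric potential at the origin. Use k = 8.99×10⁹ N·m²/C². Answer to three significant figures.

42.9 V

The total potential is the scalar sum of each charge's contribution, V = Σ kqᵢ/rᵢ.
Distances from the field point to each charge: r₁ = 1.33 m, r₂ = 1.16 m.
V = k[(9.13×10⁻⁹)/(1.33) + (-2.41×10⁻⁹)/(1.16)] = 42.9 V.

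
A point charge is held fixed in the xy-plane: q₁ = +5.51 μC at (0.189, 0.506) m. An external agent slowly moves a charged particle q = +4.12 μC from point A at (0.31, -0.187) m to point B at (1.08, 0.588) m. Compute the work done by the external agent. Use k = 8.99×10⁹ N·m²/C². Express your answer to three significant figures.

For quasistatic motion the external work equals the change in potential energy: W_ext = qΔV = q(V_B − V_A).
At A: distance to the source charge is 0.703 m; V_A = kq₁/r = 7.04×10⁴ V.
At B: distance to the source charge is 0.895 m; V_B = kq₁/r = 5.54×10⁴ V.
ΔV = V_B − V_A = -1.51×10⁴ V.
W_ext = qΔV = (4.12×10⁻⁶ C)(-1.51×10⁴ V) = -0.0620 J.

-0.0620 J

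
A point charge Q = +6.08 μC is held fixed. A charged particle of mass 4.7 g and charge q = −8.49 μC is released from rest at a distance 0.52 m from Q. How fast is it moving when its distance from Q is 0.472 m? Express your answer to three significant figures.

Only the electrostatic force acts, so mechanical energy is conserved: ½mv² = U₁ − U₂ = kQq(1/r₁ − 1/r₂).
U₁ − U₂ = (8.99×10⁹ N·m²/C²)(6.08×10⁻⁶ C)(-8.49×10⁻⁶ C)(1/0.520 − 1/0.472) = 0.0908 J.
v = √(2·0.0908/4.70×10⁻³) = 6.21 m/s.

6.21 m/s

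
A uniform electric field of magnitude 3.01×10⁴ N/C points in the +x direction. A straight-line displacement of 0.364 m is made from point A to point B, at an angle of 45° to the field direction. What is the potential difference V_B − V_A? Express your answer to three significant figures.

-7750 V

Only the component of displacement along E changes the potential: ΔV = −E·d·cosθ.
ΔV = −(3.01×10⁴ V/m)(0.364 m)cos45° = -7750 V.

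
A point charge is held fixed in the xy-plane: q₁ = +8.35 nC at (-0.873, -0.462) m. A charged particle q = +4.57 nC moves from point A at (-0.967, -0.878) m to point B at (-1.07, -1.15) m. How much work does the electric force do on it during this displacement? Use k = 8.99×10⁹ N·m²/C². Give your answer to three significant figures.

3.25×10⁻⁷ J

The work done by the electric force is W_field = −ΔU = −q(V_B − V_A) = q(V_A − V_B).
At A: distance to the source charge is 0.426 m; V_A = kq₁/r = 176 V.
At B: distance to the source charge is 0.716 m; V_B = kq₁/r = 105 V.
ΔV = V_B − V_A = -71.1 V.
W_field = −qΔV = −(4.57×10⁻⁹ C)(-71.1 V) = 3.25×10⁻⁷ J.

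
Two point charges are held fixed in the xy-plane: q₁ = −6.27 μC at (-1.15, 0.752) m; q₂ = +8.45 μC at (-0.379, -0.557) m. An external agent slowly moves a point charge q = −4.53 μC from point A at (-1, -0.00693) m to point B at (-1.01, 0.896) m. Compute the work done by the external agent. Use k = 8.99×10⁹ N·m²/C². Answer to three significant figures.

1.14 J

For quasistatic motion the external work equals the change in potential energy: W_ext = qΔV = q(V_B − V_A).
At A: distances to the source charges are 0.774 m, 0.830 m; V_A = Σ kqᵢ/rᵢ = 1.87×10⁴ V.
At B: distances to the source charges are 0.201 m, 1.58 m; V_B = Σ kqᵢ/rᵢ = -2.33×10⁵ V.
ΔV = V_B − V_A = -2.51×10⁵ V.
W_ext = qΔV = (-4.53×10⁻⁶ C)(-2.51×10⁵ V) = 1.14 J.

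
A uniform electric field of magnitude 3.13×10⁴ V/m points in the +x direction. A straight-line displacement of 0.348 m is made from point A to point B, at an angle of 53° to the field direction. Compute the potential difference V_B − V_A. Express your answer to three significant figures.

Only the component of displacement along E changes the potential: ΔV = −E·d·cosθ.
ΔV = −(3.13×10⁴ V/m)(0.348 m)cos53° = -6560 V.

-6560 V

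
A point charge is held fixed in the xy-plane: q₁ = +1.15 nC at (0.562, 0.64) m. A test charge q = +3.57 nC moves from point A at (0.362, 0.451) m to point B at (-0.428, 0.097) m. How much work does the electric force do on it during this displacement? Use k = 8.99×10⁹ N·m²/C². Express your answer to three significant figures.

1.01×10⁻⁷ J

The work done by the electric force is W_field = −ΔU = −q(V_B − V_A) = q(V_A − V_B).
At A: distance to the source charge is 0.275 m; V_A = kq₁/r = 37.6 V.
At B: distance to the source charge is 1.13 m; V_B = kq₁/r = 9.16 V.
ΔV = V_B − V_A = -28.4 V.
W_field = −qΔV = −(3.57×10⁻⁹ C)(-28.4 V) = 1.01×10⁻⁷ J.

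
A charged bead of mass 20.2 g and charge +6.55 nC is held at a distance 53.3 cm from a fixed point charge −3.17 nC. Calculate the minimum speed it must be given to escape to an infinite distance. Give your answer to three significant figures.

5.89×10⁻³ m/s

To just escape, total mechanical energy must reach zero at infinity: ½mv²_min + U = 0, so ½mv²_min = −U = |kQq|/r.
|U| = |kQq|/r = (8.99×10⁹ N·m²/C²)(3.17×10⁻⁹)(6.55×10⁻⁹)/(0.533) = 3.50×10⁻⁷ J.
v_min = √(2|U|/m) = √(2·3.50×10⁻⁷/0.0202) = 5.89×10⁻³ m/s.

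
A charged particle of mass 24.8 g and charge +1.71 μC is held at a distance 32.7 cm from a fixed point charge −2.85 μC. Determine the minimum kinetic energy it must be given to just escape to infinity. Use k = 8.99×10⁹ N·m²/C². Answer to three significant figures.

0.134 J

To just escape, total mechanical energy must reach zero at infinity: ½mv²_min + U = 0, so ½mv²_min = −U = |kQq|/r.
|U| = |kQq|/r = (8.99×10⁹ N·m²/C²)(2.85×10⁻⁶)(1.71×10⁻⁶)/(0.327) = 0.134 J.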